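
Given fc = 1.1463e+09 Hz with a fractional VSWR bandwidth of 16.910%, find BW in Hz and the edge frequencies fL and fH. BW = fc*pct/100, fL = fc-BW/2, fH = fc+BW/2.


BW = 1.1463e+09 * 16.910/100 = 1.938393e+08 Hz
fL = 1.1463e+09 - 1.938393e+08/2 = 1.049e+09 Hz
fH = 1.1463e+09 + 1.938393e+08/2 = 1.243e+09 Hz

BW=1.938e+08 Hz, fL=1.049e+09 Hz, fH=1.243e+09 Hz


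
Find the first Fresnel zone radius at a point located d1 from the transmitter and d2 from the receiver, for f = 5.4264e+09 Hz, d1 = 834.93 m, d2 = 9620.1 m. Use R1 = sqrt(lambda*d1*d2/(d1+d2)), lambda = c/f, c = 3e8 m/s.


lambda = c / f = 3.0000e+08 / 5.4264e+09 = 0.05528527 m
R1 = sqrt(0.05528527 * 834.93 * 9620.1 / (834.93 + 9620.1)) = 6.517 m

6.517 m


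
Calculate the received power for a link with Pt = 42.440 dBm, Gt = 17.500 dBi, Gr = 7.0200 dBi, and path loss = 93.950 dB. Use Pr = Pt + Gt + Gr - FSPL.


Pr = 42.440 + 17.500 + 7.0200 - 93.950 = -26.99 dBm

-26.99 dBm


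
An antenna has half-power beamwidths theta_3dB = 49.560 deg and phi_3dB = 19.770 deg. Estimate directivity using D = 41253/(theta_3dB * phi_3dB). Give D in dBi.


D_linear = 41253 / (49.560 * 19.770) = 42.10344
D_dBi = 10 * log10(42.10344) = 16.24 dBi

16.24 dBi


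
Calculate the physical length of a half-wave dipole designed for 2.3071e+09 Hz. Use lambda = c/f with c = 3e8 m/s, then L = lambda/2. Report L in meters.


lambda = c / f = 3.0000e+08 / 2.3071e+09 = 0.1300334 m
L = lambda / 2 = 0.1300334 / 2 = 0.06502 m

0.06502 m


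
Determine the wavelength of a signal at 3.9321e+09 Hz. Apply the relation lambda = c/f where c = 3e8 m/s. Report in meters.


lambda = c / f = 3.0000e+08 / 3.9321e+09 = 0.07630 m

0.07630 m


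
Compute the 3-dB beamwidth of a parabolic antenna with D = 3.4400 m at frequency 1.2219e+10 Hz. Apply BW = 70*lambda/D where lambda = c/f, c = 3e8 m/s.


lambda = c / f = 3.0000e+08 / 1.2219e+10 = 0.02455193 m
BW = 70 * 0.02455193 / 3.4400 = 0.4996 deg

0.4996 deg


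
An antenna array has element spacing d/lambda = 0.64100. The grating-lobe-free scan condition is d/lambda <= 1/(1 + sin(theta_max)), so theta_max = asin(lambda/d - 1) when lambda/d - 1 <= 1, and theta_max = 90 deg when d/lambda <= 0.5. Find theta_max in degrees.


lambda/d - 1 = 1/0.64100 - 1 = 0.5600624
theta_max = asin(0.5600624) = 34.06 deg

34.06 deg


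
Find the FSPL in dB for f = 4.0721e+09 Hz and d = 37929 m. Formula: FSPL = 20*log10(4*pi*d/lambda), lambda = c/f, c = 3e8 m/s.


lambda = c / f = 3.0000e+08 / 4.0721e+09 = 0.07367206 m
FSPL = 20 * log10(4*pi*37929/0.07367206) = 136.2 dB

136.2 dB


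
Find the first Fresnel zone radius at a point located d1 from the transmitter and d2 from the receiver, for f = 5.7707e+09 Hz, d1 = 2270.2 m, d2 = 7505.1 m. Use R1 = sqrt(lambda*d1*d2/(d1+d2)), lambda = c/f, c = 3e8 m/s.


lambda = c / f = 3.0000e+08 / 5.7707e+09 = 0.05198676 m
R1 = sqrt(0.05198676 * 2270.2 * 7505.1 / (2270.2 + 7505.1)) = 9.519 m

9.519 m


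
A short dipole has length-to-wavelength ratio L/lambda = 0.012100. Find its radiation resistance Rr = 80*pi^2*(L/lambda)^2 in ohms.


Rr = 80 * pi^2 * (0.012100)^2 = 80 * 9.869604 * 1.464100e-04 = 0.1156 ohm

0.1156 ohm


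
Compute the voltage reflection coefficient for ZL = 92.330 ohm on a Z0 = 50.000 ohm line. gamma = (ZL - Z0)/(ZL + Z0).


gamma = (92.330 - 50.000) / (92.330 + 50.000) = 0.2974

0.2974


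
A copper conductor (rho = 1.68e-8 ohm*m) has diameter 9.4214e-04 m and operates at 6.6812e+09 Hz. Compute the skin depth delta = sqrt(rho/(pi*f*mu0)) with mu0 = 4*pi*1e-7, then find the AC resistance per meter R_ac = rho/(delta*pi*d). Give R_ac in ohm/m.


delta = sqrt(1.68e-8 / (pi * 6.6812e+09 * 4*pi*1e-7)) = 7.980820e-07 m
R_ac = 1.68e-8 / (7.980820e-07 * pi * 9.4214e-04) = 7.112 ohm/m

7.112 ohm/m


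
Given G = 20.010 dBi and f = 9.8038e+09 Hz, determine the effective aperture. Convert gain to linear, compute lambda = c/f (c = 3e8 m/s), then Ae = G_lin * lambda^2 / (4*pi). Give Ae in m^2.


lambda = c / f = 3.0000e+08 / 9.8038e+09 = 0.03060038 m
G_linear = 10^(20.010/10) = 100.2305
Ae = G_linear * lambda^2 / (4*pi) = 100.2305 * 0.03060038^2 / (4*pi) = 7.469e-03 m^2

7.469e-03 m^2


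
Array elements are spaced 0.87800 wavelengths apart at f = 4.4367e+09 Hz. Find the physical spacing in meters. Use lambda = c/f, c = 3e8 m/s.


lambda = c / f = 3.0000e+08 / 4.4367e+09 = 0.06761782 m
d = 0.87800 * 0.06761782 = 0.05937 m

0.05937 m


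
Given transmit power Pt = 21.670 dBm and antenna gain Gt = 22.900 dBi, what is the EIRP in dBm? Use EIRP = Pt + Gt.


EIRP = Pt + Gt = 21.670 + 22.900 = 44.57 dBm

44.57 dBm


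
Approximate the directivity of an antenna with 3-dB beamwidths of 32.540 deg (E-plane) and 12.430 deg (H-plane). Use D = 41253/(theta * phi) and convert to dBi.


D_linear = 41253 / (32.540 * 12.430) = 101.9922
D_dBi = 10 * log10(101.9922) = 20.09 dBi

20.09 dBi


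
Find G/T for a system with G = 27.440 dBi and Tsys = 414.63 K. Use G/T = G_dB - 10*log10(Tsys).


G/T = 27.440 - 10*log10(414.63) = 27.440 - 26.17661 = 1.263 dB/K

1.263 dB/K


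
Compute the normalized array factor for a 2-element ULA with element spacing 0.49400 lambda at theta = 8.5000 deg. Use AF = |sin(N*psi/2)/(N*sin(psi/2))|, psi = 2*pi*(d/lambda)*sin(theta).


psi = 2*pi*0.49400*sin(8.5000 deg) = 0.4587847 rad
AF = |sin(2*0.4587847/2) / (2*sin(0.4587847/2))| = 0.9738

0.9738


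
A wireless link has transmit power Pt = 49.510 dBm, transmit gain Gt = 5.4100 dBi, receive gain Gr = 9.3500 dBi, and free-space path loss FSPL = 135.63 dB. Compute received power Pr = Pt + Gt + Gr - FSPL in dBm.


Pr = 49.510 + 5.4100 + 9.3500 - 135.63 = -71.36 dBm

-71.36 dBm


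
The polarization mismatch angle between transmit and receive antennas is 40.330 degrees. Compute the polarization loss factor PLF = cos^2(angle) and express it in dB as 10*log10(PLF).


PLF_linear = cos^2(40.330 deg) = 0.5811464
PLF_dB = 10 * log10(0.5811464) = -2.357 dB

-2.357 dB


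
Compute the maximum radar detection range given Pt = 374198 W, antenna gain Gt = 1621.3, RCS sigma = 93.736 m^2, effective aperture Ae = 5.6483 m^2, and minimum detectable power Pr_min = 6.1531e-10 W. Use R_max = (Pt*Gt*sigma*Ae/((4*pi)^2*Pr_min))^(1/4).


R^4 = 374198*1621.3*93.736*5.6483 / ((4*pi)^2 * 6.1531e-10) = 3.305790e+18
R_max = 3.305790e+18^0.25 = 42640 m

42640 m


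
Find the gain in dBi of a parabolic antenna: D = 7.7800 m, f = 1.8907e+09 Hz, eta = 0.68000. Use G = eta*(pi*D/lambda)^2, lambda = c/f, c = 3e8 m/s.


lambda = c / f = 3.0000e+08 / 1.8907e+09 = 0.1586714 m
G_linear = 0.68000 * (pi * 7.7800 / 0.1586714)^2 = 16135.06
G_dBi = 10 * log10(16135.06) = 42.08 dBi

42.08 dBi


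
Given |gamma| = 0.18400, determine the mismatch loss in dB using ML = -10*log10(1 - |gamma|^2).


ML = -10 * log10(1 - 0.18400^2) = -10 * log10(0.966144) = 0.1496 dB

0.1496 dB


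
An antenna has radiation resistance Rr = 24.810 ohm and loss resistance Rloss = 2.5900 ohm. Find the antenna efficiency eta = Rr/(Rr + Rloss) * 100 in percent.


eta = 24.810 / (24.810 + 2.5900) * 100 = 90.55%

90.55%


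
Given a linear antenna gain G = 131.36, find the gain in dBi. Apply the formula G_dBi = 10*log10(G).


G_dBi = 10 * log10(131.36) = 21.18 dBi

21.18 dBi


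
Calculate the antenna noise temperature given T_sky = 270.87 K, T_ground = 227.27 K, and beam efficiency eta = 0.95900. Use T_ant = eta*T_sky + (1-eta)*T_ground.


T_ant = 0.95900 * 270.87 + (1 - 0.95900) * 227.27 = 269.1 K

269.1 K


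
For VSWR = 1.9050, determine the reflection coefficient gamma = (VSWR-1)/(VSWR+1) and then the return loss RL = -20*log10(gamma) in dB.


gamma = (1.9050 - 1) / (1.9050 + 1) = 0.3115318
RL = -20 * log10(0.3115318) = 10.13 dB

10.13 dB


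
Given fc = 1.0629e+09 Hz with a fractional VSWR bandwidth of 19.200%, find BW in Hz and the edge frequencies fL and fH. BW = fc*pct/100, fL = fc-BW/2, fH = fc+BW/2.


BW = 1.0629e+09 * 19.200/100 = 2.040768e+08 Hz
fL = 1.0629e+09 - 2.040768e+08/2 = 9.609e+08 Hz
fH = 1.0629e+09 + 2.040768e+08/2 = 1.165e+09 Hz

BW=2.041e+08 Hz, fL=9.609e+08 Hz, fH=1.165e+09 Hz


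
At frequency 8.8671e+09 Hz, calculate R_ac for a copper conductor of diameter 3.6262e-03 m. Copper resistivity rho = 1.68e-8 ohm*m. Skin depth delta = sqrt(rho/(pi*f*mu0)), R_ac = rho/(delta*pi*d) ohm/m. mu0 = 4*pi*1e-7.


delta = sqrt(1.68e-8 / (pi * 8.8671e+09 * 4*pi*1e-7)) = 6.927619e-07 m
R_ac = 1.68e-8 / (6.927619e-07 * pi * 3.6262e-03) = 2.129 ohm/m

2.129 ohm/m


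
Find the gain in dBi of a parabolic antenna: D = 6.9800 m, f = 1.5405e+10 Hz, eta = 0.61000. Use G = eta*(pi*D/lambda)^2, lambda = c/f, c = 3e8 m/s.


lambda = c / f = 3.0000e+08 / 1.5405e+10 = 0.01947420 m
G_linear = 0.61000 * (pi * 6.9800 / 0.01947420)^2 = 773430.3
G_dBi = 10 * log10(773430.3) = 58.88 dBi

58.88 dBi


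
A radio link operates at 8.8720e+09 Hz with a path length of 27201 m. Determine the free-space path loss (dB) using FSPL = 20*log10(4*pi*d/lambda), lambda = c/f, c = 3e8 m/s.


lambda = c / f = 3.0000e+08 / 8.8720e+09 = 0.03381425 m
FSPL = 20 * log10(4*pi*27201/0.03381425) = 140.1 dB

140.1 dB


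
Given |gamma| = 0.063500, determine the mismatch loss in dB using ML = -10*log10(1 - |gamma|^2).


ML = -10 * log10(1 - 0.063500^2) = -10 * log10(0.99596775) = 0.01755 dB

0.01755 dB


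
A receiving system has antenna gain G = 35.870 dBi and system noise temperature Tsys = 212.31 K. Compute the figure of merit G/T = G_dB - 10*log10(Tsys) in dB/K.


G/T = 35.870 - 10*log10(212.31) = 35.870 - 23.26970 = 12.60 dB/K

12.60 dB/K


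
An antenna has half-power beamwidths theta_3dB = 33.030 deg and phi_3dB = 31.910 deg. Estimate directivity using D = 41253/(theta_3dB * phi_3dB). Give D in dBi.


D_linear = 41253 / (33.030 * 31.910) = 39.13994
D_dBi = 10 * log10(39.13994) = 15.93 dBi

15.93 dBi


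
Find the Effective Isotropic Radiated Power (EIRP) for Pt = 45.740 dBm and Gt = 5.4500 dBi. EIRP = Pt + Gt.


EIRP = Pt + Gt = 45.740 + 5.4500 = 51.19 dBm

51.19 dBm


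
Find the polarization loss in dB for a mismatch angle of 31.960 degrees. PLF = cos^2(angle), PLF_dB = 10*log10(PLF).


PLF_linear = cos^2(31.960 deg) = 0.7198128
PLF_dB = 10 * log10(0.7198128) = -1.428 dB

-1.428 dB


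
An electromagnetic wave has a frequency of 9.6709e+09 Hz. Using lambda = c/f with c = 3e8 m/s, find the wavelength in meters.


lambda = c / f = 3.0000e+08 / 9.6709e+09 = 0.03102 m

0.03102 m


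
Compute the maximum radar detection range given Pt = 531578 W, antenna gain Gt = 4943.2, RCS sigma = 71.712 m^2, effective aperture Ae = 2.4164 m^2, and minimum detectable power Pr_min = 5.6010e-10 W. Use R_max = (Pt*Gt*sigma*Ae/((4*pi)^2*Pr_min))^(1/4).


R^4 = 531578*4943.2*71.712*2.4164 / ((4*pi)^2 * 5.6010e-10) = 5.148142e+18
R_max = 5.148142e+18^0.25 = 47634 m

47634 m


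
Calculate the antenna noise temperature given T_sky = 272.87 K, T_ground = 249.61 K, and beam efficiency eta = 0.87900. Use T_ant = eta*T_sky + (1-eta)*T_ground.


T_ant = 0.87900 * 272.87 + (1 - 0.87900) * 249.61 = 270.1 K

270.1 K


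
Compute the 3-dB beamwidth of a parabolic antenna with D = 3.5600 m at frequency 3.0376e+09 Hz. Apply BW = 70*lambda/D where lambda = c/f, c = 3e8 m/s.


lambda = c / f = 3.0000e+08 / 3.0376e+09 = 0.09876218 m
BW = 70 * 0.09876218 / 3.5600 = 1.942 deg

1.942 deg


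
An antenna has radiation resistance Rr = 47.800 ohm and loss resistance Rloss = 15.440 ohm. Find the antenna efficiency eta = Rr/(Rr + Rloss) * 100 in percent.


eta = 47.800 / (47.800 + 15.440) * 100 = 75.59%

75.59%


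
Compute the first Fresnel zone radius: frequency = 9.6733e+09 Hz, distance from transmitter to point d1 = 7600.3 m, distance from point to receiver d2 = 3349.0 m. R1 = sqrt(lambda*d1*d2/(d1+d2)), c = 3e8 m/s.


lambda = c / f = 3.0000e+08 / 9.6733e+09 = 0.03101320 m
R1 = sqrt(0.03101320 * 7600.3 * 3349.0 / (7600.3 + 3349.0)) = 8.491 m

8.491 m


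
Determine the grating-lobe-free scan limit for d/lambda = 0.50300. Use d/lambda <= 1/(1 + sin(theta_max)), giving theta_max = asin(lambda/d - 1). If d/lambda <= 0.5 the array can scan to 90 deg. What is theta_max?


lambda/d - 1 = 1/0.50300 - 1 = 0.9880716
theta_max = asin(0.9880716) = 81.14 deg

81.14 deg


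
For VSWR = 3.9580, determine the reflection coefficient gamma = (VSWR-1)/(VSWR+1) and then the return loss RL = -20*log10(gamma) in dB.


gamma = (3.9580 - 1) / (3.9580 + 1) = 0.5966115
RL = -20 * log10(0.5966115) = 4.486 dB

4.486 dB


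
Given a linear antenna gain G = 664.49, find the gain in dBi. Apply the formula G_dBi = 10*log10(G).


G_dBi = 10 * log10(664.49) = 28.22 dBi

28.22 dBi


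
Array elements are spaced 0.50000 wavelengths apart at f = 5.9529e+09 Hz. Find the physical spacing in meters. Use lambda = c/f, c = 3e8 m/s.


lambda = c / f = 3.0000e+08 / 5.9529e+09 = 0.05039561 m
d = 0.50000 * 0.05039561 = 0.02520 m

0.02520 m


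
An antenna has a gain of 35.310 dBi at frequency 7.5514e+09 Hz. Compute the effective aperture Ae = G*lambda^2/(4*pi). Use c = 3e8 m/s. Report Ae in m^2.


lambda = c / f = 3.0000e+08 / 7.5514e+09 = 0.03972773 m
G_linear = 10^(35.310/10) = 3396.253
Ae = G_linear * lambda^2 / (4*pi) = 3396.253 * 0.03972773^2 / (4*pi) = 0.4266 m^2

0.4266 m^2


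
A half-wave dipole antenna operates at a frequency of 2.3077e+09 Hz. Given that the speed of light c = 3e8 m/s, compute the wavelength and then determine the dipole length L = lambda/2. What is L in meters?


lambda = c / f = 3.0000e+08 / 2.3077e+09 = 0.1299996 m
L = lambda / 2 = 0.1299996 / 2 = 0.06500 m

0.06500 m


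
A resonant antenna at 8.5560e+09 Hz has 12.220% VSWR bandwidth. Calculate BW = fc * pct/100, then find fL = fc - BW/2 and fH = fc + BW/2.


BW = 8.5560e+09 * 12.220/100 = 1.045543e+09 Hz
fL = 8.5560e+09 - 1.045543e+09/2 = 8.033e+09 Hz
fH = 8.5560e+09 + 1.045543e+09/2 = 9.079e+09 Hz

BW=1.046e+09 Hz, fL=8.033e+09 Hz, fH=9.079e+09 Hz


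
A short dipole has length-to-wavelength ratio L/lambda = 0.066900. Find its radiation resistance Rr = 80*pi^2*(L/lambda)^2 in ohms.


Rr = 80 * pi^2 * (0.066900)^2 = 80 * 9.869604 * 4.475610e-03 = 3.534 ohm

3.534 ohm


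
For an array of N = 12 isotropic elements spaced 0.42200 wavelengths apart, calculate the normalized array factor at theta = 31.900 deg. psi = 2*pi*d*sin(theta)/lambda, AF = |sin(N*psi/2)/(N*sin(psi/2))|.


psi = 2*pi*0.42200*sin(31.900 deg) = 1.401156 rad
AF = |sin(12*1.401156/2) / (12*sin(1.401156/2))| = 0.1100

0.1100


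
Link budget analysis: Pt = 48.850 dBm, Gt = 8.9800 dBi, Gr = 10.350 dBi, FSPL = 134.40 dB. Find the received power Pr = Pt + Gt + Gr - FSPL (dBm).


Pr = 48.850 + 8.9800 + 10.350 - 134.40 = -66.22 dBm

-66.22 dBm


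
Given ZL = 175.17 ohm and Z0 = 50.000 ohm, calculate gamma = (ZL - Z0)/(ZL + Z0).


gamma = (175.17 - 50.000) / (175.17 + 50.000) = 0.5559

0.5559


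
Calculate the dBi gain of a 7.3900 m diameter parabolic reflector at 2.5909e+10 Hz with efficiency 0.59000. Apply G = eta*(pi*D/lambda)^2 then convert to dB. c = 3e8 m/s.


lambda = c / f = 3.0000e+08 / 2.5909e+10 = 0.01157899 m
G_linear = 0.59000 * (pi * 7.3900 / 0.01157899)^2 = 2.371916e+06
G_dBi = 10 * log10(2.371916e+06) = 63.75 dBi

63.75 dBi


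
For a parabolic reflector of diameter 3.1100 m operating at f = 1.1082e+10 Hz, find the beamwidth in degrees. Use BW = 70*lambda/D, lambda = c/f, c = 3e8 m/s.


lambda = c / f = 3.0000e+08 / 1.1082e+10 = 0.02707093 m
BW = 70 * 0.02707093 / 3.1100 = 0.6093 deg

0.6093 deg


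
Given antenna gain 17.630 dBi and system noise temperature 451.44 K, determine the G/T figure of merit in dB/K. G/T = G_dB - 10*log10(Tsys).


G/T = 17.630 - 10*log10(451.44) = 17.630 - 26.54600 = -8.916 dB/K

-8.916 dB/K


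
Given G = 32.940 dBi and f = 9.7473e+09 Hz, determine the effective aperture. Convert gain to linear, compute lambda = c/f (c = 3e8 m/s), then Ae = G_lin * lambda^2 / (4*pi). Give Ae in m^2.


lambda = c / f = 3.0000e+08 / 9.7473e+09 = 0.03077775 m
G_linear = 10^(32.940/10) = 1967.886
Ae = G_linear * lambda^2 / (4*pi) = 1967.886 * 0.03077775^2 / (4*pi) = 0.1483 m^2

0.1483 m^2


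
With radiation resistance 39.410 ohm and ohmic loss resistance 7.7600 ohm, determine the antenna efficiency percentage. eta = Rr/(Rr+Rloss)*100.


eta = 39.410 / (39.410 + 7.7600) * 100 = 83.55%

83.55%


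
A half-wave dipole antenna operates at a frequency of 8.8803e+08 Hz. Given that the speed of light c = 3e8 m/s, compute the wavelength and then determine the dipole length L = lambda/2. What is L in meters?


lambda = c / f = 3.0000e+08 / 8.8803e+08 = 0.3378264 m
L = lambda / 2 = 0.3378264 / 2 = 0.1689 m

0.1689 m


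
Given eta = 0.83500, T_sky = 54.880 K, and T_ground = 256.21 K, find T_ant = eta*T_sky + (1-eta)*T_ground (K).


T_ant = 0.83500 * 54.880 + (1 - 0.83500) * 256.21 = 88.10 K

88.10 K


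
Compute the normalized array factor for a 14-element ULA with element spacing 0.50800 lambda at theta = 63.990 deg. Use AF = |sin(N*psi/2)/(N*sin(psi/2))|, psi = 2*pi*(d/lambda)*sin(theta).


psi = 2*pi*0.50800*sin(63.990 deg) = 2.868579 rad
AF = |sin(14*2.868579/2) / (14*sin(2.868579/2))| = 0.06796

0.06796


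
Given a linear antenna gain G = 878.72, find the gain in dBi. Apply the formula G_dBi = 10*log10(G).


G_dBi = 10 * log10(878.72) = 29.44 dBi

29.44 dBi


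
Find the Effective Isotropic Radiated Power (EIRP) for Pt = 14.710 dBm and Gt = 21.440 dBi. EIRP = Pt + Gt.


EIRP = Pt + Gt = 14.710 + 21.440 = 36.15 dBm

36.15 dBm


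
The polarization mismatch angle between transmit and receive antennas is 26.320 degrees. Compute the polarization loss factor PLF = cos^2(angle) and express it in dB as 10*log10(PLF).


PLF_linear = cos^2(26.320 deg) = 0.8034105
PLF_dB = 10 * log10(0.8034105) = -0.9506 dB

-0.9506 dB


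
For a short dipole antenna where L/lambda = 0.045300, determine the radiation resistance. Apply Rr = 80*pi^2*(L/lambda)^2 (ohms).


Rr = 80 * pi^2 * (0.045300)^2 = 80 * 9.869604 * 2.052090e-03 = 1.620 ohm

1.620 ohm


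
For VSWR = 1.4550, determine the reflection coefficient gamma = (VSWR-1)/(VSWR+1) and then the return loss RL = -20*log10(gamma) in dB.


gamma = (1.4550 - 1) / (1.4550 + 1) = 0.1853360
RL = -20 * log10(0.1853360) = 14.64 dB

14.64 dB


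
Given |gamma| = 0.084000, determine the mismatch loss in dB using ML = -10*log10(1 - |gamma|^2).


ML = -10 * log10(1 - 0.084000^2) = -10 * log10(0.992944) = 0.03075 dB

0.03075 dB


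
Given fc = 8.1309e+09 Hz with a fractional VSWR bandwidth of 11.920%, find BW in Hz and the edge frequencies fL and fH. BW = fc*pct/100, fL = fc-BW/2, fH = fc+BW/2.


BW = 8.1309e+09 * 11.920/100 = 9.692033e+08 Hz
fL = 8.1309e+09 - 9.692033e+08/2 = 7.646e+09 Hz
fH = 8.1309e+09 + 9.692033e+08/2 = 8.616e+09 Hz

BW=9.692e+08 Hz, fL=7.646e+09 Hz, fH=8.616e+09 Hz


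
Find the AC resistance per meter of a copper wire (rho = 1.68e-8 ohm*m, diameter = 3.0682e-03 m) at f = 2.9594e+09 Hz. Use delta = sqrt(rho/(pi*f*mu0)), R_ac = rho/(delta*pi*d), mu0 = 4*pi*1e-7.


delta = sqrt(1.68e-8 / (pi * 2.9594e+09 * 4*pi*1e-7)) = 1.199148e-06 m
R_ac = 1.68e-8 / (1.199148e-06 * pi * 3.0682e-03) = 1.453 ohm/m

1.453 ohm/m


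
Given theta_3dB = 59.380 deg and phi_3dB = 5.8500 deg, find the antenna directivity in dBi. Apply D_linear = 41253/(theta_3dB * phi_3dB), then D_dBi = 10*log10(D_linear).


D_linear = 41253 / (59.380 * 5.8500) = 118.7571
D_dBi = 10 * log10(118.7571) = 20.75 dBi

20.75 dBi


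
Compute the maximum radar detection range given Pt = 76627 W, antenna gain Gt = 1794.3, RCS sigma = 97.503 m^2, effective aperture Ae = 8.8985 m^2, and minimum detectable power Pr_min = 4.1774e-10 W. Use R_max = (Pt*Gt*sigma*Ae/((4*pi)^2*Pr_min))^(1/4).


R^4 = 76627*1794.3*97.503*8.8985 / ((4*pi)^2 * 4.1774e-10) = 1.808364e+18
R_max = 1.808364e+18^0.25 = 36671 m

36671 m


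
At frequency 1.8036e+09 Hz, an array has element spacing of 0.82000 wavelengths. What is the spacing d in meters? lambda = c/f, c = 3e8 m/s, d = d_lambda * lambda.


lambda = c / f = 3.0000e+08 / 1.8036e+09 = 0.1663340 m
d = 0.82000 * 0.1663340 = 0.1364 m

0.1364 m


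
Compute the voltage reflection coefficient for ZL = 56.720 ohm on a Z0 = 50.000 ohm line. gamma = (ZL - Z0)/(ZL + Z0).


gamma = (56.720 - 50.000) / (56.720 + 50.000) = 0.06297

0.06297


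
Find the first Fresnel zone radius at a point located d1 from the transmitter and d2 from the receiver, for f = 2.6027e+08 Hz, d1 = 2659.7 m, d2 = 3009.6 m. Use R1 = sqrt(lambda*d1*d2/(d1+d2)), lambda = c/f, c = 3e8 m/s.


lambda = c / f = 3.0000e+08 / 2.6027e+08 = 1.152649 m
R1 = sqrt(1.152649 * 2659.7 * 3009.6 / (2659.7 + 3009.6)) = 40.34 m

40.34 m


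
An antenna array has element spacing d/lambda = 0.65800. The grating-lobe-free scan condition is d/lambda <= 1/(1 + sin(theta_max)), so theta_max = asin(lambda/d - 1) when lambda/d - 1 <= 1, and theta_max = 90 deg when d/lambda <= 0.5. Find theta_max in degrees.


lambda/d - 1 = 1/0.65800 - 1 = 0.5197568
theta_max = asin(0.5197568) = 31.32 deg

31.32 deg


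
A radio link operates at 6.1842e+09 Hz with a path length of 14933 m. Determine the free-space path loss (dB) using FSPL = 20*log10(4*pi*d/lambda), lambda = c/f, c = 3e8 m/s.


lambda = c / f = 3.0000e+08 / 6.1842e+09 = 0.04851072 m
FSPL = 20 * log10(4*pi*14933/0.04851072) = 131.8 dB

131.8 dB


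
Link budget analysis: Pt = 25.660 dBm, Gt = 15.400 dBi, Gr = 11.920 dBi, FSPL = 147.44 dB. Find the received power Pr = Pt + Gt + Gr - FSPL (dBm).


Pr = 25.660 + 15.400 + 11.920 - 147.44 = -94.46 dBm

-94.46 dBm


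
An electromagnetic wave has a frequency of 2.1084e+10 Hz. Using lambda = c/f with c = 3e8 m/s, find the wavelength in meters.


lambda = c / f = 3.0000e+08 / 2.1084e+10 = 0.01423 m

0.01423 m


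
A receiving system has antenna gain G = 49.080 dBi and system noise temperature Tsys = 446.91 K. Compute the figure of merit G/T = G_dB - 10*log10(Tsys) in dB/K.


G/T = 49.080 - 10*log10(446.91) = 49.080 - 26.50220 = 22.58 dB/K

22.58 dB/K


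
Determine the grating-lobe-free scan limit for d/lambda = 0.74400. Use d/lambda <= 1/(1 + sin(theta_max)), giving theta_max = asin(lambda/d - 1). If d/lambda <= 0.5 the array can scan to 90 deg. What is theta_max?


lambda/d - 1 = 1/0.74400 - 1 = 0.3440860
theta_max = asin(0.3440860) = 20.13 deg

20.13 deg


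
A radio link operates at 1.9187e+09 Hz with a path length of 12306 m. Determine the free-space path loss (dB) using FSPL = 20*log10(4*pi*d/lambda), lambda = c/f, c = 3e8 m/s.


lambda = c / f = 3.0000e+08 / 1.9187e+09 = 0.1563559 m
FSPL = 20 * log10(4*pi*12306/0.1563559) = 119.9 dB

119.9 dB


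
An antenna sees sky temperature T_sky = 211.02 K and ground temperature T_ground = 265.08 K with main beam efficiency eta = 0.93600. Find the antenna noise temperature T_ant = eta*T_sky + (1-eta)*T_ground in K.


T_ant = 0.93600 * 211.02 + (1 - 0.93600) * 265.08 = 214.5 K

214.5 K


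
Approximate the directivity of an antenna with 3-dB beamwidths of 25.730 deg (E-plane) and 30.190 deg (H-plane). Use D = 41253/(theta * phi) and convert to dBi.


D_linear = 41253 / (25.730 * 30.190) = 53.10711
D_dBi = 10 * log10(53.10711) = 17.25 dBi

17.25 dBi


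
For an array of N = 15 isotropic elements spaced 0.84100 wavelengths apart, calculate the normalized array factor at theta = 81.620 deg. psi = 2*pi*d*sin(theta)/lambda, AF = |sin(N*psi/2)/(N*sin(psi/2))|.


psi = 2*pi*0.84100*sin(81.620 deg) = 5.227741 rad
AF = |sin(15*5.227741/2) / (15*sin(5.227741/2))| = 0.1321

0.1321


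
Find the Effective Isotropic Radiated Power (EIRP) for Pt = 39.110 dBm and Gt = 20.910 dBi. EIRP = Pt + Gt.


EIRP = Pt + Gt = 39.110 + 20.910 = 60.02 dBm

60.02 dBm


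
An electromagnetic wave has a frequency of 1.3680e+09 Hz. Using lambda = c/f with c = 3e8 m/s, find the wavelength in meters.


lambda = c / f = 3.0000e+08 / 1.3680e+09 = 0.2193 m

0.2193 m


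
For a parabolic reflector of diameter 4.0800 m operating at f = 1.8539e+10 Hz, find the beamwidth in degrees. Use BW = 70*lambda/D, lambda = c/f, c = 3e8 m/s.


lambda = c / f = 3.0000e+08 / 1.8539e+10 = 0.01618210 m
BW = 70 * 0.01618210 / 4.0800 = 0.2776 deg

0.2776 deg


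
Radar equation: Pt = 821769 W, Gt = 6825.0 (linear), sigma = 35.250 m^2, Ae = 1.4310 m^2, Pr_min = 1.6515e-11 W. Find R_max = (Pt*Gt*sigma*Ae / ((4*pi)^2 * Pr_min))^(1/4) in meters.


R^4 = 821769*6825.0*35.250*1.4310 / ((4*pi)^2 * 1.6515e-11) = 1.084808e+20
R_max = 1.084808e+20^0.25 = 102056 m

102056 m


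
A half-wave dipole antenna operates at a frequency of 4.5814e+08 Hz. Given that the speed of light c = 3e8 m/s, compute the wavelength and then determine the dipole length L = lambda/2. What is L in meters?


lambda = c / f = 3.0000e+08 / 4.5814e+08 = 0.6548217 m
L = lambda / 2 = 0.6548217 / 2 = 0.3274 m

0.3274 m


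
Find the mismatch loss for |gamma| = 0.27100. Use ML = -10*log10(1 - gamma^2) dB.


ML = -10 * log10(1 - 0.27100^2) = -10 * log10(0.926559) = 0.3313 dB

0.3313 dB


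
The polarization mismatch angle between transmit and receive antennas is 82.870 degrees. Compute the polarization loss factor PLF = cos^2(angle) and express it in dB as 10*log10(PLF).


PLF_linear = cos^2(82.870 deg) = 0.01540603
PLF_dB = 10 * log10(0.01540603) = -18.12 dB

-18.12 dB


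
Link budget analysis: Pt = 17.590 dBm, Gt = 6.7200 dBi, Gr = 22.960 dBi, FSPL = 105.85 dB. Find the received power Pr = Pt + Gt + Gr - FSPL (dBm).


Pr = 17.590 + 6.7200 + 22.960 - 105.85 = -58.58 dBm

-58.58 dBm


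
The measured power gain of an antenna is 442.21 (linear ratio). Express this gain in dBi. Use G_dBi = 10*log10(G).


G_dBi = 10 * log10(442.21) = 26.46 dBi

26.46 dBi


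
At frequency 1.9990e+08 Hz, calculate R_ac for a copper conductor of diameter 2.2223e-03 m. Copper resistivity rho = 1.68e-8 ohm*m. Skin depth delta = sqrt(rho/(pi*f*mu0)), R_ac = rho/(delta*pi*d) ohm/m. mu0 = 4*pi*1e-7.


delta = sqrt(1.68e-8 / (pi * 1.9990e+08 * 4*pi*1e-7)) = 4.613902e-06 m
R_ac = 1.68e-8 / (4.613902e-06 * pi * 2.2223e-03) = 0.5215 ohm/m

0.5215 ohm/m


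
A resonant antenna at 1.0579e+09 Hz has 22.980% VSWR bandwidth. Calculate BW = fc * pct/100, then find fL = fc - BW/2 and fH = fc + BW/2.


BW = 1.0579e+09 * 22.980/100 = 2.431054e+08 Hz
fL = 1.0579e+09 - 2.431054e+08/2 = 9.363e+08 Hz
fH = 1.0579e+09 + 2.431054e+08/2 = 1.179e+09 Hz

BW=2.431e+08 Hz, fL=9.363e+08 Hz, fH=1.179e+09 Hz


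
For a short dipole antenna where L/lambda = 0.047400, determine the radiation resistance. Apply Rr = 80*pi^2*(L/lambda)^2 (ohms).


Rr = 80 * pi^2 * (0.047400)^2 = 80 * 9.869604 * 2.246760e-03 = 1.774 ohm

1.774 ohm


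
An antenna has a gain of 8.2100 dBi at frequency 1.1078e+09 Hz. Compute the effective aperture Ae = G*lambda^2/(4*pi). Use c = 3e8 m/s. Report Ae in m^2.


lambda = c / f = 3.0000e+08 / 1.1078e+09 = 0.2708070 m
G_linear = 10^(8.2100/10) = 6.622165
Ae = G_linear * lambda^2 / (4*pi) = 6.622165 * 0.2708070^2 / (4*pi) = 0.03865 m^2

0.03865 m^2


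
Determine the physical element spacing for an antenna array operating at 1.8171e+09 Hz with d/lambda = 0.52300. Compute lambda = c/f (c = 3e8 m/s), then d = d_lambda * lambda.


lambda = c / f = 3.0000e+08 / 1.8171e+09 = 0.1650982 m
d = 0.52300 * 0.1650982 = 0.08635 m

0.08635 m


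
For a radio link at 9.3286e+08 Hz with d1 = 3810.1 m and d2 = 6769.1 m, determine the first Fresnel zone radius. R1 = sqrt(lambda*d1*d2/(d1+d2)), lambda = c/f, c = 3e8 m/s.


lambda = c / f = 3.0000e+08 / 9.3286e+08 = 0.3215917 m
R1 = sqrt(0.3215917 * 3810.1 * 6769.1 / (3810.1 + 6769.1)) = 28.00 m

28.00 m


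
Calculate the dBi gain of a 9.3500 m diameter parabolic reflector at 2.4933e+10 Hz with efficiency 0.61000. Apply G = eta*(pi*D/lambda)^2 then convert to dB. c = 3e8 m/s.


lambda = c / f = 3.0000e+08 / 2.4933e+10 = 0.01203225 m
G_linear = 0.61000 * (pi * 9.3500 / 0.01203225)^2 = 3.635458e+06
G_dBi = 10 * log10(3.635458e+06) = 65.61 dBi

65.61 dBi


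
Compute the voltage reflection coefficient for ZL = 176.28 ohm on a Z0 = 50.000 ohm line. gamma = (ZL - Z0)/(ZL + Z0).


gamma = (176.28 - 50.000) / (176.28 + 50.000) = 0.5581

0.5581


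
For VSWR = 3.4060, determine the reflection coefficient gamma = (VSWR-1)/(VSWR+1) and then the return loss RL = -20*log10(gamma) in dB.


gamma = (3.4060 - 1) / (3.4060 + 1) = 0.5460735
RL = -20 * log10(0.5460735) = 5.255 dB

5.255 dB


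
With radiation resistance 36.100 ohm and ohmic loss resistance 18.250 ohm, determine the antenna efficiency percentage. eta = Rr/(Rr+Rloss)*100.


eta = 36.100 / (36.100 + 18.250) * 100 = 66.42%

66.42%


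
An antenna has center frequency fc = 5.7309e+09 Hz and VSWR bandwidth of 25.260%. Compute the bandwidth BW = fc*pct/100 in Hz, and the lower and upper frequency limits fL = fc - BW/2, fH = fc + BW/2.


BW = 5.7309e+09 * 25.260/100 = 1.447625e+09 Hz
fL = 5.7309e+09 - 1.447625e+09/2 = 5.007e+09 Hz
fH = 5.7309e+09 + 1.447625e+09/2 = 6.455e+09 Hz

BW=1.448e+09 Hz, fL=5.007e+09 Hz, fH=6.455e+09 Hz


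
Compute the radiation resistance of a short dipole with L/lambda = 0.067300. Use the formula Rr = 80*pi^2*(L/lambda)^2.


Rr = 80 * pi^2 * (0.067300)^2 = 80 * 9.869604 * 4.529290e-03 = 3.576 ohm

3.576 ohm


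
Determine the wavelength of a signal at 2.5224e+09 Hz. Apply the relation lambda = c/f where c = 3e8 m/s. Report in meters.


lambda = c / f = 3.0000e+08 / 2.5224e+09 = 0.1189 m

0.1189 m


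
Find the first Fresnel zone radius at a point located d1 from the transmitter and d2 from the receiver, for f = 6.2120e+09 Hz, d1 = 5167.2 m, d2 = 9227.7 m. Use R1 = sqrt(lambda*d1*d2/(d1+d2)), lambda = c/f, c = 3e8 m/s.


lambda = c / f = 3.0000e+08 / 6.2120e+09 = 0.04829363 m
R1 = sqrt(0.04829363 * 5167.2 * 9227.7 / (5167.2 + 9227.7)) = 12.65 m

12.65 m


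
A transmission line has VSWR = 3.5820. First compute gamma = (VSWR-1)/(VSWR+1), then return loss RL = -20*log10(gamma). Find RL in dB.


gamma = (3.5820 - 1) / (3.5820 + 1) = 0.5635094
RL = -20 * log10(0.5635094) = 4.982 dB

4.982 dB


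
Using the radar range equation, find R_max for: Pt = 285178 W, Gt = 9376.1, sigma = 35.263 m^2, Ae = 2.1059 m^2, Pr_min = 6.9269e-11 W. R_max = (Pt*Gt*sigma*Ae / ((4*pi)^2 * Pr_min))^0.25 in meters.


R^4 = 285178*9376.1*35.263*2.1059 / ((4*pi)^2 * 6.9269e-11) = 1.815251e+19
R_max = 1.815251e+19^0.25 = 65273 m

65273 m


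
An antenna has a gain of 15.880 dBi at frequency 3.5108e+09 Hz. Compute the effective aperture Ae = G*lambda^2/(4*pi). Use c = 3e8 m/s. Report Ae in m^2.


lambda = c / f = 3.0000e+08 / 3.5108e+09 = 0.08545061 m
G_linear = 10^(15.880/10) = 38.72576
Ae = G_linear * lambda^2 / (4*pi) = 38.72576 * 0.08545061^2 / (4*pi) = 0.02250 m^2

0.02250 m^2


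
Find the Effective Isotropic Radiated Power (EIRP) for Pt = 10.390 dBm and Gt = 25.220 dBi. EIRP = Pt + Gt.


EIRP = Pt + Gt = 10.390 + 25.220 = 35.61 dBm

35.61 dBm


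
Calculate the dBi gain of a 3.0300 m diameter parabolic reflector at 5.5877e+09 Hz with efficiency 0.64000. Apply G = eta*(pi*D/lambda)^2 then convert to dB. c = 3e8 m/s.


lambda = c / f = 3.0000e+08 / 5.5877e+09 = 0.05368935 m
G_linear = 0.64000 * (pi * 3.0300 / 0.05368935)^2 = 20118.18
G_dBi = 10 * log10(20118.18) = 43.04 dBi

43.04 dBi


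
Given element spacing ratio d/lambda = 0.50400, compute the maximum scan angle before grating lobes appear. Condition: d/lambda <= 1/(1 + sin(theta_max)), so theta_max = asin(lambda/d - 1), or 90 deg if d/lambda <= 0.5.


lambda/d - 1 = 1/0.50400 - 1 = 0.9841270
theta_max = asin(0.9841270) = 79.78 deg

79.78 deg


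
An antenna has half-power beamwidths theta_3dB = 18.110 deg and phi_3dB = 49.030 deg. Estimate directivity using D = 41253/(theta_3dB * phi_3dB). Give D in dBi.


D_linear = 41253 / (18.110 * 49.030) = 46.45957
D_dBi = 10 * log10(46.45957) = 16.67 dBi

16.67 dBi


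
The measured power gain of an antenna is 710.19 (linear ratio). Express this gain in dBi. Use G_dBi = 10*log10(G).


G_dBi = 10 * log10(710.19) = 28.51 dBi

28.51 dBi


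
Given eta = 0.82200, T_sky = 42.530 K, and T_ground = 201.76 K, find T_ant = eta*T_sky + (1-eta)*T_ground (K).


T_ant = 0.82200 * 42.530 + (1 - 0.82200) * 201.76 = 70.87 K

70.87 K


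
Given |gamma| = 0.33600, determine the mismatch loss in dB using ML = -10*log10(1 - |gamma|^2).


ML = -10 * log10(1 - 0.33600^2) = -10 * log10(0.887104) = 0.5203 dB

0.5203 dB


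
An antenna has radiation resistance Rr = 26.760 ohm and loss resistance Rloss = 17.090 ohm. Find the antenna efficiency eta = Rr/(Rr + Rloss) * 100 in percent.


eta = 26.760 / (26.760 + 17.090) * 100 = 61.03%

61.03%


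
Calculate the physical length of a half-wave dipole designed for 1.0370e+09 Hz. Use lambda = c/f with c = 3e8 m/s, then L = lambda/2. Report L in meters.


lambda = c / f = 3.0000e+08 / 1.0370e+09 = 0.2892960 m
L = lambda / 2 = 0.2892960 / 2 = 0.1446 m

0.1446 m


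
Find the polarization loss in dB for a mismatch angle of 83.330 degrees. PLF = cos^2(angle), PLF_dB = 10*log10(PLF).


PLF_linear = cos^2(83.330 deg) = 0.01349098
PLF_dB = 10 * log10(0.01349098) = -18.70 dB

-18.70 dB


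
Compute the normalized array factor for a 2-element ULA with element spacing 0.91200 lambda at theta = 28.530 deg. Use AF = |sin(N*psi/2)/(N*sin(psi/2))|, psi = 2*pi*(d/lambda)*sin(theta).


psi = 2*pi*0.91200*sin(28.530 deg) = 2.736883 rad
AF = |sin(2*2.736883/2) / (2*sin(2.736883/2))| = 0.2010

0.2010


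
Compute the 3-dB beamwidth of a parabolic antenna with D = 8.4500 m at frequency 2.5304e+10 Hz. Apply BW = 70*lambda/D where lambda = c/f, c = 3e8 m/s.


lambda = c / f = 3.0000e+08 / 2.5304e+10 = 0.01185583 m
BW = 70 * 0.01185583 / 8.4500 = 0.09821 deg

0.09821 deg


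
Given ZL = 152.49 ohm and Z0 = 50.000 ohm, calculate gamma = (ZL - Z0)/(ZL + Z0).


gamma = (152.49 - 50.000) / (152.49 + 50.000) = 0.5061

0.5061


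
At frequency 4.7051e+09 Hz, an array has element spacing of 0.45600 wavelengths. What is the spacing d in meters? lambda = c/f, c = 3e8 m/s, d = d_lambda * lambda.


lambda = c / f = 3.0000e+08 / 4.7051e+09 = 0.06376060 m
d = 0.45600 * 0.06376060 = 0.02907 m

0.02907 m


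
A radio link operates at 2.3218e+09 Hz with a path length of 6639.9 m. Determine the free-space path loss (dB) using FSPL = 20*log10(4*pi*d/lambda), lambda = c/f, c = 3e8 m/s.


lambda = c / f = 3.0000e+08 / 2.3218e+09 = 0.1292101 m
FSPL = 20 * log10(4*pi*6639.9/0.1292101) = 116.2 dB

116.2 dB


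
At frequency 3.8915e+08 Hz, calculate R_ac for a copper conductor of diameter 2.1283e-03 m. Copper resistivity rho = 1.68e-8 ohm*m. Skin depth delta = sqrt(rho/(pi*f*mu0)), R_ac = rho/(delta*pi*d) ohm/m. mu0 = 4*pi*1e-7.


delta = sqrt(1.68e-8 / (pi * 3.8915e+08 * 4*pi*1e-7)) = 3.306863e-06 m
R_ac = 1.68e-8 / (3.306863e-06 * pi * 2.1283e-03) = 0.7598 ohm/m

0.7598 ohm/m


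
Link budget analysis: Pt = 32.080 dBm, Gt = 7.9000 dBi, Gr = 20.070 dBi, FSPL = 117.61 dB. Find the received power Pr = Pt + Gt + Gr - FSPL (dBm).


Pr = 32.080 + 7.9000 + 20.070 - 117.61 = -57.56 dBm

-57.56 dBm


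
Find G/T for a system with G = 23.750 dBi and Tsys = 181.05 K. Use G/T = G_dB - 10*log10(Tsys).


G/T = 23.750 - 10*log10(181.05) = 23.750 - 22.57799 = 1.172 dB/K

1.172 dB/K


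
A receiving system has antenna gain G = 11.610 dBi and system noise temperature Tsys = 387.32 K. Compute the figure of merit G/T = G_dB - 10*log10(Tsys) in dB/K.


G/T = 11.610 - 10*log10(387.32) = 11.610 - 25.88070 = -14.27 dB/K

-14.27 dB/K


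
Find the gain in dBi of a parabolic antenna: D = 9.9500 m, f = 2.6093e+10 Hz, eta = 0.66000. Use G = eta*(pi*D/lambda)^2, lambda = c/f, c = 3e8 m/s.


lambda = c / f = 3.0000e+08 / 2.6093e+10 = 0.01149734 m
G_linear = 0.66000 * (pi * 9.9500 / 0.01149734)^2 = 4.878599e+06
G_dBi = 10 * log10(4.878599e+06) = 66.88 dBi

66.88 dBi


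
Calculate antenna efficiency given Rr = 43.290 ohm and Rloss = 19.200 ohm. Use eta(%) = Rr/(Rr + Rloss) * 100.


eta = 43.290 / (43.290 + 19.200) * 100 = 69.28%

69.28%


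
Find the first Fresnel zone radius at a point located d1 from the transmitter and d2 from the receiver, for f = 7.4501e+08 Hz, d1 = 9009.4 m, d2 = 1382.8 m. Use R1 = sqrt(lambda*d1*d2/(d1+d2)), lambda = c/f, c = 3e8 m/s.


lambda = c / f = 3.0000e+08 / 7.4501e+08 = 0.4026792 m
R1 = sqrt(0.4026792 * 9009.4 * 1382.8 / (9009.4 + 1382.8)) = 21.97 m

21.97 m


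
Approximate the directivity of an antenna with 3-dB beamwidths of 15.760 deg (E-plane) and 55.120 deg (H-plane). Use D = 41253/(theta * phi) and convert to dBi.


D_linear = 41253 / (15.760 * 55.120) = 47.48868
D_dBi = 10 * log10(47.48868) = 16.77 dBi

16.77 dBi


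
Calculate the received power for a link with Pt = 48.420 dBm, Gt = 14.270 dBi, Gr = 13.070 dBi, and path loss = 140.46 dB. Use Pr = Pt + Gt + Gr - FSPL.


Pr = 48.420 + 14.270 + 13.070 - 140.46 = -64.70 dBm

-64.70 dBm


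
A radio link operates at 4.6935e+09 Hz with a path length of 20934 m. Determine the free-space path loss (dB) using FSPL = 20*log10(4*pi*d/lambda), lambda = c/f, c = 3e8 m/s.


lambda = c / f = 3.0000e+08 / 4.6935e+09 = 0.06391818 m
FSPL = 20 * log10(4*pi*20934/0.06391818) = 132.3 dB

132.3 dB


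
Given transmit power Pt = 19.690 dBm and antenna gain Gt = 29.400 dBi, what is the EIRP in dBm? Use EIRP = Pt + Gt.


EIRP = Pt + Gt = 19.690 + 29.400 = 49.09 dBm

49.09 dBm


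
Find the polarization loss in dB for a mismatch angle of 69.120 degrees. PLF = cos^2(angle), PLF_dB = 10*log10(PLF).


PLF_linear = cos^2(69.120 deg) = 0.1270294
PLF_dB = 10 * log10(0.1270294) = -8.961 dB

-8.961 dB


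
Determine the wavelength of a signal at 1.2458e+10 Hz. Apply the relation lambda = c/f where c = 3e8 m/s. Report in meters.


lambda = c / f = 3.0000e+08 / 1.2458e+10 = 0.02408 m

0.02408 m


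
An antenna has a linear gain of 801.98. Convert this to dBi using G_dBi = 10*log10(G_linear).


G_dBi = 10 * log10(801.98) = 29.04 dBi

29.04 dBi


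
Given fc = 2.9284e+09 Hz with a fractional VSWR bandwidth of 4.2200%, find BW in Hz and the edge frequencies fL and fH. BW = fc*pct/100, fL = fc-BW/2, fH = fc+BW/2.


BW = 2.9284e+09 * 4.2200/100 = 1.235785e+08 Hz
fL = 2.9284e+09 - 1.235785e+08/2 = 2.867e+09 Hz
fH = 2.9284e+09 + 1.235785e+08/2 = 2.990e+09 Hz

BW=1.236e+08 Hz, fL=2.867e+09 Hz, fH=2.990e+09 Hz


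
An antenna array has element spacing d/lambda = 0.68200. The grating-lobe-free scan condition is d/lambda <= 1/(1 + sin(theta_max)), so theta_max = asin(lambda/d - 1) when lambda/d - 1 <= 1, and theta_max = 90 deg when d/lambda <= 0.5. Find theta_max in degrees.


lambda/d - 1 = 1/0.68200 - 1 = 0.4662757
theta_max = asin(0.4662757) = 27.79 deg

27.79 deg


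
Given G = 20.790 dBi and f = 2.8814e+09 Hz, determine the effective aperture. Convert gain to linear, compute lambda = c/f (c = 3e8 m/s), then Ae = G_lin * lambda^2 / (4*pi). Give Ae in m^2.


lambda = c / f = 3.0000e+08 / 2.8814e+09 = 0.1041161 m
G_linear = 10^(20.790/10) = 119.9499
Ae = G_linear * lambda^2 / (4*pi) = 119.9499 * 0.1041161^2 / (4*pi) = 0.1035 m^2

0.1035 m^2


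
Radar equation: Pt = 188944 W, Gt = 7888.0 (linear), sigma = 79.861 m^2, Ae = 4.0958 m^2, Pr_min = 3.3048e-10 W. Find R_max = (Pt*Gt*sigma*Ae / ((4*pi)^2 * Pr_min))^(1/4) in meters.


R^4 = 188944*7888.0*79.861*4.0958 / ((4*pi)^2 * 3.3048e-10) = 9.341327e+18
R_max = 9.341327e+18^0.25 = 55284 m

55284 m


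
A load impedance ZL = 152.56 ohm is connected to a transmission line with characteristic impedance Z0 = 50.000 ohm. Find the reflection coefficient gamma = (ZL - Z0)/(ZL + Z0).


gamma = (152.56 - 50.000) / (152.56 + 50.000) = 0.5063

0.5063


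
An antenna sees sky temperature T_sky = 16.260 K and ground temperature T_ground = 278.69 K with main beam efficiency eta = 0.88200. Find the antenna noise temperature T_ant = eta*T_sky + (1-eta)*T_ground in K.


T_ant = 0.88200 * 16.260 + (1 - 0.88200) * 278.69 = 47.23 K

47.23 K
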